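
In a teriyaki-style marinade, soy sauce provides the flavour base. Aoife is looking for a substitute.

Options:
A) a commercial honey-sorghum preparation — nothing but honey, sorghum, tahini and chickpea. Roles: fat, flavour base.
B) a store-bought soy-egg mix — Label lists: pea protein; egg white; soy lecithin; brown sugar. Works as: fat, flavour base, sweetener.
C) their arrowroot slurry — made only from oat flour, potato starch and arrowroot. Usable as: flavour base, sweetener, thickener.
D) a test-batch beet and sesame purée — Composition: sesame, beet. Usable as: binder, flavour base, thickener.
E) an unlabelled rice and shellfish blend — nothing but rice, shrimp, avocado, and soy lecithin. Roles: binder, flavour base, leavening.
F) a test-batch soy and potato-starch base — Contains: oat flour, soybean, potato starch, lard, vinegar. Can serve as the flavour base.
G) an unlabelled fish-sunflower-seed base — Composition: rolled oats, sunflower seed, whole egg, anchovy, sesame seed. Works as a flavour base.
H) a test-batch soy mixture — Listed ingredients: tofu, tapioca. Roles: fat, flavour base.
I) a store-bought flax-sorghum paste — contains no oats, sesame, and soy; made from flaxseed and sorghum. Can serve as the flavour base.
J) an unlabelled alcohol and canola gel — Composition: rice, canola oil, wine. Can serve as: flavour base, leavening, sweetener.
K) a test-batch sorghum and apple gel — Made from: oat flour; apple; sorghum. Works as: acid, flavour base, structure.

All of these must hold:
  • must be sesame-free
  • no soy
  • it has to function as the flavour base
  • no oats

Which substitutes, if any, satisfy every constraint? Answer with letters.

A: has tahini, so not sesame-free — no
B: has soy lecithin, so not soy-free — no
C: has oat flour, so not oat-free — out
D: has sesame, so not sesame-free — no
E: has soy lecithin, so not soy-free — reject
F: has soybean, so not soy-free; has oat flour, so not oat-free — no
G: has sesame seed, so not sesame-free; has rolled oats, so not oat-free — out
H: has tofu, so not soy-free — reject
I: nothing on the exclusion list — valid
J: works as a flavour base, no oats, no sesame — valid
K: has oat flour, so not oat-free — no

I, J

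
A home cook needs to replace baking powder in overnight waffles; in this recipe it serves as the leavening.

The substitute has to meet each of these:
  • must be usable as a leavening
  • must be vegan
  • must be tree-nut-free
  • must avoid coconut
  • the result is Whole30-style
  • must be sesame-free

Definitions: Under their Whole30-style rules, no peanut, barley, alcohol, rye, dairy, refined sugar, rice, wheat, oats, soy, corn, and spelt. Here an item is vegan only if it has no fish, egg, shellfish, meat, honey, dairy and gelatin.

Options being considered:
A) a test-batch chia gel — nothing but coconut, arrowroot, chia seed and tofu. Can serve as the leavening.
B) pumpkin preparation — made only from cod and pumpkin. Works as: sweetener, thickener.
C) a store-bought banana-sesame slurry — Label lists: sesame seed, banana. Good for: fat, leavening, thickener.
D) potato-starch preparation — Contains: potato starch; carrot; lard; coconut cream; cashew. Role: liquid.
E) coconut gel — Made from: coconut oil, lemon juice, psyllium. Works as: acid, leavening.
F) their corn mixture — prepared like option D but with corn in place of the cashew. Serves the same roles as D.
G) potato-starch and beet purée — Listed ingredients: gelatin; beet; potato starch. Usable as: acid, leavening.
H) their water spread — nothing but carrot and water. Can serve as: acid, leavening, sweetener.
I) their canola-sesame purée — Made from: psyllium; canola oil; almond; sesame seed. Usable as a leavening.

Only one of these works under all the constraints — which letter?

A: has tofu, so not Whole30-style; has coconut, so not coconut-free — out
B: not usable as a leavening; has cod, so not vegan — reject
C: has sesame seed, so not sesame-free — reject
D: not usable as a leavening; has lard, so not vegan (and 2 more) — out
E: has coconut oil, so not coconut-free — reject
F: not usable as a leavening; has corn, so not Whole30-style (and 2 more) — out
G: has gelatin, so not vegan — reject
H: nothing on the exclusion list — OK
I: has sesame seed, so not sesame-free; has almond, so not tree-nut-free — reject

H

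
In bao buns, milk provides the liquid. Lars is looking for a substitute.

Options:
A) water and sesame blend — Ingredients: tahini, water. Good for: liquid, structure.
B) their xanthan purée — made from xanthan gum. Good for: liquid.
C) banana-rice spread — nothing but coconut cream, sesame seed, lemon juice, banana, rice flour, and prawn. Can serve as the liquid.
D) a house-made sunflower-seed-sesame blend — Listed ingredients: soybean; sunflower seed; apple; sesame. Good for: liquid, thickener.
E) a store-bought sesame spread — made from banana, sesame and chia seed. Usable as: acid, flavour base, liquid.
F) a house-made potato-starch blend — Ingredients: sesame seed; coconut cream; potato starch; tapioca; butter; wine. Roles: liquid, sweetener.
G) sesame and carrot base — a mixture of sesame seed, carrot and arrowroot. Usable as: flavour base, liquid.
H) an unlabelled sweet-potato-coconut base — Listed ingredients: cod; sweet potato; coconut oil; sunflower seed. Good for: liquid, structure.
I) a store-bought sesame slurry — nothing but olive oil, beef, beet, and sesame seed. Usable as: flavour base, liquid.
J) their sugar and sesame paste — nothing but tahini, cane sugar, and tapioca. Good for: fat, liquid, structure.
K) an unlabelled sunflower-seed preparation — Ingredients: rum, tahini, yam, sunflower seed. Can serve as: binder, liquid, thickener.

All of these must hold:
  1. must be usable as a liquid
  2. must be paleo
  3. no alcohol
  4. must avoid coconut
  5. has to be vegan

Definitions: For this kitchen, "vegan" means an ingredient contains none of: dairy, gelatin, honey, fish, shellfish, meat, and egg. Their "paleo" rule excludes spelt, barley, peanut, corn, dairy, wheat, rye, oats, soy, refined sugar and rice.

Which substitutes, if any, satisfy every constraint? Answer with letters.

A, B, E, G

A: only tahini and water; none excluded — keep
B: every rule checks out — OK
C: has prawn, so not vegan; has rice flour, so not paleo (and 1 more) — no
D: has soybean, so not paleo — out
E: only sesame, banana, and chia seed; none excluded — OK
F: has butter, so not vegan; has butter, so not paleo (and 2 more) — no
G: all constraints satisfied — keep
H: has cod, so not vegan; has coconut oil, so not coconut-free — no
I: has beef, so not vegan — out
J: has cane sugar, so not paleo — no
K: has rum, so not alcohol-free — no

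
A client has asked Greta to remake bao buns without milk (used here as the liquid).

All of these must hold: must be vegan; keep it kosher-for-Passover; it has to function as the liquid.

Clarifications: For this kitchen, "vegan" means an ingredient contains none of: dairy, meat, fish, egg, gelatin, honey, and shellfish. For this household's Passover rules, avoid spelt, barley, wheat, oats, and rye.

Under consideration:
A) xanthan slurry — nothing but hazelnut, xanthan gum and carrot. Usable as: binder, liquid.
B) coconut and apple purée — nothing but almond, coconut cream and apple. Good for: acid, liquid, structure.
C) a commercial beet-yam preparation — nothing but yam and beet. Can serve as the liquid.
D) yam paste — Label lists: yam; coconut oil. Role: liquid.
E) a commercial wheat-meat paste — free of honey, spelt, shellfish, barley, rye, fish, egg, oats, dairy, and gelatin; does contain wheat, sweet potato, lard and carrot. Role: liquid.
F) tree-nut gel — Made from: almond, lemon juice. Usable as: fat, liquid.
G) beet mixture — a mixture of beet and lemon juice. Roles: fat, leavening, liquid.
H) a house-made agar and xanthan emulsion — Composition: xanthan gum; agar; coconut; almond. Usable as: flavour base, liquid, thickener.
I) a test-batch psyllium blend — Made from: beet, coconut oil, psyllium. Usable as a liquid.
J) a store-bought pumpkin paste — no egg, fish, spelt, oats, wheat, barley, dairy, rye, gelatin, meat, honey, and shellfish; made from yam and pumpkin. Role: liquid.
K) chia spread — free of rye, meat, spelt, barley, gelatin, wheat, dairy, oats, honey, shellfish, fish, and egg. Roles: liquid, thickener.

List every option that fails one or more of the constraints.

E

A: nothing on the exclusion list — valid
B: vegan, kosher-for-Passover — keep
C: only yam and beet; none excluded — keep
D: only coconut oil and yam; none excluded — OK
E: has lard, so not vegan; has wheat, so not kosher-for-Passover — reject
F: every rule checks out — valid
G: works as a liquid, vegan, kosher-for-Passover — keep
H: vegan, kosher-for-Passover — keep
I: works as a liquid, kosher-for-Passover, vegan — keep
J: every rule checks out — valid
K: vegan, kosher-for-Passover — keep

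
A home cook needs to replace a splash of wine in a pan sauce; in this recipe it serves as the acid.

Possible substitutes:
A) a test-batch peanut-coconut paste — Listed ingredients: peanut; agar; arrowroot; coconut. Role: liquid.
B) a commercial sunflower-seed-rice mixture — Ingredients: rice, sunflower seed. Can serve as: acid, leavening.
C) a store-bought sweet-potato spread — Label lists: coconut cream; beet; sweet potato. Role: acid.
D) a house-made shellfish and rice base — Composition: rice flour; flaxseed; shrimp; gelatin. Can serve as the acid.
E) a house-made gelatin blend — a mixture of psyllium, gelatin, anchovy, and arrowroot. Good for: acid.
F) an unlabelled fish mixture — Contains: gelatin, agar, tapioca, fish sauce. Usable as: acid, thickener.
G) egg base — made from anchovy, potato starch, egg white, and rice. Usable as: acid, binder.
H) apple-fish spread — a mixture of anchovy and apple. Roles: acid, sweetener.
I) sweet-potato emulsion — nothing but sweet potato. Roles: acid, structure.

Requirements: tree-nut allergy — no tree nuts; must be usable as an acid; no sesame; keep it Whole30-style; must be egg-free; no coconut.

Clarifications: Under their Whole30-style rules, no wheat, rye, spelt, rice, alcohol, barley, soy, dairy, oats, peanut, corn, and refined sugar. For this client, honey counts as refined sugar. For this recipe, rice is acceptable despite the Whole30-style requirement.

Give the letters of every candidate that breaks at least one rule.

A, C, G

A: not usable as an acid; has peanut, so not Whole30-style (and 1 more) — reject
B: rice is permitted under the Whole30-style carve-out; nothing else excluded — OK
C: has coconut cream, so not coconut-free — out
D: rice is permitted under the Whole30-style carve-out; nothing else excluded — OK
E: anchovy and gelatin etc. — none of it excluded — keep
F: fish sauce and gelatin etc. — none of it excluded — OK
G: has egg white, so not egg-free — no
H: only anchovy and apple; none excluded — OK
I: only sweet potato; none excluded — keep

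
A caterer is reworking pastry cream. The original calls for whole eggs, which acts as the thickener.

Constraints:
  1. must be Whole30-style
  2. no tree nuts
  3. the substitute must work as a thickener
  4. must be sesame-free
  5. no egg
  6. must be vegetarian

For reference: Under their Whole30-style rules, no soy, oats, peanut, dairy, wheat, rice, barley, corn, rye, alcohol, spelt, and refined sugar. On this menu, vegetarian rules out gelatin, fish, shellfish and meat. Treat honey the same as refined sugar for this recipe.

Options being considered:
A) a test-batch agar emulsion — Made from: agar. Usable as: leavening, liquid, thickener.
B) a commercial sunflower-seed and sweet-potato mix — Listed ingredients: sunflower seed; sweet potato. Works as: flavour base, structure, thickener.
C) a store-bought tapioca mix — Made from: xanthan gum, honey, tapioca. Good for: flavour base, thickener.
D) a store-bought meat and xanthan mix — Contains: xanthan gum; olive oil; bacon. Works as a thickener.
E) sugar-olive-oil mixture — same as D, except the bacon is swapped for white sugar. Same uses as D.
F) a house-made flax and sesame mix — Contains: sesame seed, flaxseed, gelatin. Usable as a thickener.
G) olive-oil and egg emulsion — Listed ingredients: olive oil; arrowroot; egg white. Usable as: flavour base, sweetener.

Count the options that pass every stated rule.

A: all constraints satisfied — OK
B: works as a thickener, no egg, Whole30-style — OK
C: has honey, so not Whole30-style — out
D: has bacon, so not vegetarian — no
E: has white sugar, so not Whole30-style — out
F: has gelatin, so not vegetarian; has sesame seed, so not sesame-free — out
G: not usable as a thickener; has egg white, so not egg-free — reject

2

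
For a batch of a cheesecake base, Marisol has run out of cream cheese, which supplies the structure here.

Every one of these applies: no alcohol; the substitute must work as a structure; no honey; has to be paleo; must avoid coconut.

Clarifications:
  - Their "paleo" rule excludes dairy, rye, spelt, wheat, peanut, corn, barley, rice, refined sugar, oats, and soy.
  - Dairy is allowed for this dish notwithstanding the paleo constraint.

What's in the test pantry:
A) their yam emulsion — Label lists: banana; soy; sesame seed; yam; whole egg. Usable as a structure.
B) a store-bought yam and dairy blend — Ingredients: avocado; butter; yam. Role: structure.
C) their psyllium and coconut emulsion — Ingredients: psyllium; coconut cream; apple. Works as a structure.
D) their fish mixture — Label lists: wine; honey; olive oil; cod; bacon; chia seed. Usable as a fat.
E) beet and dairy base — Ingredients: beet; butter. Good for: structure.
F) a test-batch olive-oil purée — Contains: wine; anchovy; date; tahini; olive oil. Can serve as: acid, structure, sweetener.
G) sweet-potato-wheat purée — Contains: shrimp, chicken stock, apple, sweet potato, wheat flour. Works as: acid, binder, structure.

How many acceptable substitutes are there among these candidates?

2

A: has soy, so not paleo — reject
B: dairy is permitted under the paleo carve-out; nothing else excluded — valid
C: has coconut cream, so not coconut-free — reject
D: not usable as a structure; has honey, so not honey-free (and 1 more) — reject
E: dairy is permitted under the paleo carve-out; nothing else excluded — keep
F: has wine, so not alcohol-free — no
G: has wheat flour, so not paleo — reject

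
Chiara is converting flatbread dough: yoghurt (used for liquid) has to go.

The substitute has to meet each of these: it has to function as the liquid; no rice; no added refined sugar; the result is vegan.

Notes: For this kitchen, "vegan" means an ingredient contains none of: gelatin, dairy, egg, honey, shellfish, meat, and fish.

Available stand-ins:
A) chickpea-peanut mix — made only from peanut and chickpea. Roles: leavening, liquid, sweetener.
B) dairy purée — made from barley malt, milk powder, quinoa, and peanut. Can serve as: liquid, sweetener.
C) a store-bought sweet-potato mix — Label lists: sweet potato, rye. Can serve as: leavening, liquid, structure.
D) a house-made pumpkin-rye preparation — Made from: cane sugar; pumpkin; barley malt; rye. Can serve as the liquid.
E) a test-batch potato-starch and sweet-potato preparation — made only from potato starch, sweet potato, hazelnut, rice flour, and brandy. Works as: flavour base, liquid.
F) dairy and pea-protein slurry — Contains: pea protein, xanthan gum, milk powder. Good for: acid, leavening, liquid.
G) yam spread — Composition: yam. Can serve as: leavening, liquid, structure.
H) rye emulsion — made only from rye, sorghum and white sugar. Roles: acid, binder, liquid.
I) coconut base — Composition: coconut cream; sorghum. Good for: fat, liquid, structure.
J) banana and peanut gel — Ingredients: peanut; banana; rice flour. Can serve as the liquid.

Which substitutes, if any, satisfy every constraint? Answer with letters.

A, C, G, I

A: all constraints satisfied — OK
B: has milk powder, so not vegan — reject
C: works as a liquid, no rice, no refined sugar — valid
D: has cane sugar, so not no-added-sugar — out
E: has rice flour, so not rice-free — no
F: has milk powder, so not vegan — no
G: every rule checks out — keep
H: has white sugar, so not no-added-sugar — reject
I: no rice, vegan — keep
J: has rice flour, so not rice-free — reject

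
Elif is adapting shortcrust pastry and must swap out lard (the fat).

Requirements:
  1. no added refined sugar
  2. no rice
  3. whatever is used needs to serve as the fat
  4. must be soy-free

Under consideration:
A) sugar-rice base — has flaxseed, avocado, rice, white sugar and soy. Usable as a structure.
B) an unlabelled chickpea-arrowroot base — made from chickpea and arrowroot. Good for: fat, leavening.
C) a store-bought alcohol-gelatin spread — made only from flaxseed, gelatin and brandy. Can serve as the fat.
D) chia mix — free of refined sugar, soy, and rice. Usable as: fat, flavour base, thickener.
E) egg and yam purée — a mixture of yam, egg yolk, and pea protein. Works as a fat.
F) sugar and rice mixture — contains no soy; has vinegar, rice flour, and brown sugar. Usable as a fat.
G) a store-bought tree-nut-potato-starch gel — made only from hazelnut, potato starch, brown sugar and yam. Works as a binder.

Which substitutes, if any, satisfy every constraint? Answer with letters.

B, C, D, E

A: not usable as a fat; has soy, so not soy-free (and 2 more) — reject
B: no soy, no rice — keep
C: works as a fat, no rice, no refined sugar — valid
D: every rule checks out — valid
E: only egg yolk, pea protein and yam; none excluded — valid
F: has rice flour, so not rice-free; has brown sugar, so not no-added-sugar — out
G: not usable as a fat; has brown sugar, so not no-added-sugar — out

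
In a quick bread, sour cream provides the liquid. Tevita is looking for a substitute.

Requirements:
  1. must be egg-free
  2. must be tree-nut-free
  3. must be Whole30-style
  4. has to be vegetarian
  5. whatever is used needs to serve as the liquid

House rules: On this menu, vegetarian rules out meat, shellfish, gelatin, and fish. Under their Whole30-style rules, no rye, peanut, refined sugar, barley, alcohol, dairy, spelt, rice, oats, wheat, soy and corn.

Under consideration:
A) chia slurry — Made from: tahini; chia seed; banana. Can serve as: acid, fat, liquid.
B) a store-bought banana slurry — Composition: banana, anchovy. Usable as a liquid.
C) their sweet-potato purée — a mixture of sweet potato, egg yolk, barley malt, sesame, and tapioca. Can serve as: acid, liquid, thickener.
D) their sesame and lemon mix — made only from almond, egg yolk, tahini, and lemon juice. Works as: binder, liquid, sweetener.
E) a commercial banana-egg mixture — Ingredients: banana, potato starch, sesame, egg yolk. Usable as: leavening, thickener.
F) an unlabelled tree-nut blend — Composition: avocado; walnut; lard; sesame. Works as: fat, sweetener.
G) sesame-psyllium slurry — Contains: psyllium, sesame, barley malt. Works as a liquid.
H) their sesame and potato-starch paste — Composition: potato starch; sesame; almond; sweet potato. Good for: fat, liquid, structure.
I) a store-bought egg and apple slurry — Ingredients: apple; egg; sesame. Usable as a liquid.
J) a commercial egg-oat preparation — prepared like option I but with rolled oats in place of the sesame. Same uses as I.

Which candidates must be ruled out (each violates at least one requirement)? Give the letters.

A: only tahini, chia seed, and banana; none excluded — OK
B: has anchovy, so not vegetarian — reject
C: has barley malt, so not Whole30-style; has egg yolk, so not egg-free — no
D: has almond, so not tree-nut-free; has egg yolk, so not egg-free — no
E: not usable as a liquid; has egg yolk, so not egg-free — no
F: not usable as a liquid; has lard, so not vegetarian (and 1 more) — out
G: has barley malt, so not Whole30-style — out
H: has almond, so not tree-nut-free — reject
I: has egg, so not egg-free — reject
J: has rolled oats, so not Whole30-style; has egg, so not egg-free — no

B, C, D, E, F, G, H, I, J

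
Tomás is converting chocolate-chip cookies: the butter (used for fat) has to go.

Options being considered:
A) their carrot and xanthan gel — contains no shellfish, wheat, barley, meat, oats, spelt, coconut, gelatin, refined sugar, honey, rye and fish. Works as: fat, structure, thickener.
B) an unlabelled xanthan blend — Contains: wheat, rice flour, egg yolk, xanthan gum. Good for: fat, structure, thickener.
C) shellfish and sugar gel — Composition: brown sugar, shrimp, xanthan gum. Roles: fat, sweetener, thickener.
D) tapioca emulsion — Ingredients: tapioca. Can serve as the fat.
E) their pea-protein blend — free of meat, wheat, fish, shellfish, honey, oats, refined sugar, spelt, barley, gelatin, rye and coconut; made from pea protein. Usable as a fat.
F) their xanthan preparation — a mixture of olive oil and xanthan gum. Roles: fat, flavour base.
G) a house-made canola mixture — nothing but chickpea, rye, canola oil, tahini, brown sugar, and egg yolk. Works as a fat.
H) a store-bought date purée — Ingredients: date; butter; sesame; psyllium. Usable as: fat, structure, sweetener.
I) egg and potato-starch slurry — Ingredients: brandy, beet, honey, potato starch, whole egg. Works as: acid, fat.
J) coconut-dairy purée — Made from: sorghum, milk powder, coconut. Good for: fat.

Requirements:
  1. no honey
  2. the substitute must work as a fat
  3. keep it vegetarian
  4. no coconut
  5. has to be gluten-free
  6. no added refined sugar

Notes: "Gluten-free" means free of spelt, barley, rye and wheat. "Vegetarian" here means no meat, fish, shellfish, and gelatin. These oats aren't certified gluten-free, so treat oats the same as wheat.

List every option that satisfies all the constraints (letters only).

A, D, E, F, H

A: no refined sugar, vegetarian — valid
B: has wheat, so not gluten-free — reject
C: has shrimp, so not vegetarian; has brown sugar, so not no-added-sugar — reject
D: every rule checks out — OK
E: works as a fat, vegetarian, no honey — valid
F: only xanthan gum and olive oil; none excluded — valid
G: has rye, so not gluten-free; has brown sugar, so not no-added-sugar — out
H: butter and sesame etc. — none of it excluded — keep
I: has honey, so not honey-free — reject
J: has coconut, so not coconut-free — no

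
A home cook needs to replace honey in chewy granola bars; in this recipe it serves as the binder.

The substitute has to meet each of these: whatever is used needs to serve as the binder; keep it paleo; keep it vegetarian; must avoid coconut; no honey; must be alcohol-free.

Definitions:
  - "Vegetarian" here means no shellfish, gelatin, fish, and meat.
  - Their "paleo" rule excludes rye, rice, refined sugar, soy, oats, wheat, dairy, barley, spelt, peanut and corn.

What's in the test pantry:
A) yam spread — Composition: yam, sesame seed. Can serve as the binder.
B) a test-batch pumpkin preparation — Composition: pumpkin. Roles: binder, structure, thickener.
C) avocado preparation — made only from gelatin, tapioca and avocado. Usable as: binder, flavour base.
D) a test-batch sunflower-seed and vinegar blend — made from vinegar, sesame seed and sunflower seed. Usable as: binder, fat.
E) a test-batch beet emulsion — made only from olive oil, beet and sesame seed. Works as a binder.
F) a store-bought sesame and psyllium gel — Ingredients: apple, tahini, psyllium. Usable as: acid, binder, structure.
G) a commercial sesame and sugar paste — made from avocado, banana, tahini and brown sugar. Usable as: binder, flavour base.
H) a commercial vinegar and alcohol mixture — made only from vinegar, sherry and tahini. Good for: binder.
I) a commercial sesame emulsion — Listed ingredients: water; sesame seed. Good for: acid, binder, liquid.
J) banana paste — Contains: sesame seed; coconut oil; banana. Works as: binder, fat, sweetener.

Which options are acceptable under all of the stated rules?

A: nothing on the exclusion list — OK
B: no coconut, no alcohol — OK
C: has gelatin, so not vegetarian — no
D: works as a binder, no coconut, vegetarian — OK
E: all constraints satisfied — valid
F: works as a binder, no alcohol, vegetarian — OK
G: has brown sugar, so not paleo — reject
H: has sherry, so not alcohol-free — no
I: works as a binder, no alcohol, vegetarian — OK
J: has coconut oil, so not coconut-free — no

A, B, D, E, F, I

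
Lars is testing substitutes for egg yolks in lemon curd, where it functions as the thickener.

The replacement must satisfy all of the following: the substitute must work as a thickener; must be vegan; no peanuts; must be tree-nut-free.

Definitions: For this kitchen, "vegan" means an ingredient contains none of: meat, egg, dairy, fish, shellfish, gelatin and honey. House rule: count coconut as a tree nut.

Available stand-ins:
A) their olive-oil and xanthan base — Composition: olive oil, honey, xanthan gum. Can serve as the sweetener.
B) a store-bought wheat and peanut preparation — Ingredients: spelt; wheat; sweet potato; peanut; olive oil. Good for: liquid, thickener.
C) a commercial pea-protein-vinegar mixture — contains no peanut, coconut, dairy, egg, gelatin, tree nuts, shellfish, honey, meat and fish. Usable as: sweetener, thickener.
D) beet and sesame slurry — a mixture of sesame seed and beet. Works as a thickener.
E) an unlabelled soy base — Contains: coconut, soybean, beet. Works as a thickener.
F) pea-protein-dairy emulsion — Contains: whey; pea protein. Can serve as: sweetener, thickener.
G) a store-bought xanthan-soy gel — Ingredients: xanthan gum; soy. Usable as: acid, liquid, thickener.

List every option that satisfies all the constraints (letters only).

A: not usable as a thickener; has honey, so not vegan — reject
B: has peanut, so not peanut-free — no
C: no peanut, tree-nut-free — OK
D: every rule checks out — valid
E: has coconut, so not tree-nut-free — reject
F: has whey, so not vegan — no
G: tree-nut-free, vegan — valid

C, D, G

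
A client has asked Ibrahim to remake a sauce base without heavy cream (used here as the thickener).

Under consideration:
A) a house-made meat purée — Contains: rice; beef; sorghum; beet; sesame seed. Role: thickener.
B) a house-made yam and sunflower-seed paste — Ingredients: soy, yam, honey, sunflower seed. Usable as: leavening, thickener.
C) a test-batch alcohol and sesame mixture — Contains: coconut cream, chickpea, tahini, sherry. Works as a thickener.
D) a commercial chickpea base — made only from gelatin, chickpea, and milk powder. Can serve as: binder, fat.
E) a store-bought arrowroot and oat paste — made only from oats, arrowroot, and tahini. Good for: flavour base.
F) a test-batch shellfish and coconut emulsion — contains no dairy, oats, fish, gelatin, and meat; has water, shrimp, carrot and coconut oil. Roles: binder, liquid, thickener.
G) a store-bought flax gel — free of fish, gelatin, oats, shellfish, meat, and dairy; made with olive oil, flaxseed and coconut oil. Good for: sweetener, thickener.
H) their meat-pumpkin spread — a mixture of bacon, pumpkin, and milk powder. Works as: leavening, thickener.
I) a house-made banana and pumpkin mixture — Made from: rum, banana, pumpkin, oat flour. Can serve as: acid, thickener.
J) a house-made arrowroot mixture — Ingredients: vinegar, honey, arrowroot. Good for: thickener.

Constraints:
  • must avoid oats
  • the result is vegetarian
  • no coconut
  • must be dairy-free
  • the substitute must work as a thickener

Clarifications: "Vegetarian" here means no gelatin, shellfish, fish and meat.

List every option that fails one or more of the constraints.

A: has beef, so not vegetarian — out
B: no oats, no coconut — OK
C: has coconut cream, so not coconut-free — reject
D: not usable as a thickener; has gelatin, so not vegetarian (and 1 more) — reject
E: not usable as a thickener; has oats, so not oat-free — reject
F: has shrimp, so not vegetarian; has coconut oil, so not coconut-free — reject
G: has coconut oil, so not coconut-free — no
H: has bacon, so not vegetarian; has milk powder, so not dairy-free — out
I: has oat flour, so not oat-free — no
J: only honey, vinegar, and arrowroot; none excluded — valid

A, C, D, E, F, G, H, I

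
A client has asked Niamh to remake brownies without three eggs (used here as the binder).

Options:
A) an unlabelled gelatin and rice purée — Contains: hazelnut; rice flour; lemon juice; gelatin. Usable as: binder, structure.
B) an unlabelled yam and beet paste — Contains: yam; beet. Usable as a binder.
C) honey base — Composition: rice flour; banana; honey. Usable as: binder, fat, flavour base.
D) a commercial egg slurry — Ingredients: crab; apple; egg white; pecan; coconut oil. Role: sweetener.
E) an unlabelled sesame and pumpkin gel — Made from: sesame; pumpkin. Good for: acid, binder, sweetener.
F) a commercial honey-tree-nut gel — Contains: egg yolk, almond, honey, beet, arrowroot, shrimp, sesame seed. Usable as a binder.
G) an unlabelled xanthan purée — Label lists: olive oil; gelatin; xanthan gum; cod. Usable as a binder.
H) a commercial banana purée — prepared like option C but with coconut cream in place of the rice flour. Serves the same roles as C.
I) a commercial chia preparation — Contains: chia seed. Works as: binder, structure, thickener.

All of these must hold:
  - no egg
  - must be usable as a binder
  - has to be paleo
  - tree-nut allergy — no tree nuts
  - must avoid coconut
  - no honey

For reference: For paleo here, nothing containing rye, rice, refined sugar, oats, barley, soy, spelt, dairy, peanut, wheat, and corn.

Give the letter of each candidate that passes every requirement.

A: has rice flour, so not paleo; has hazelnut, so not tree-nut-free — no
B: works as a binder, paleo, no tree nuts — keep
C: has rice flour, so not paleo; has honey, so not honey-free — no
D: not usable as a binder; has coconut oil, so not coconut-free (and 2 more) — no
E: works as a binder, no coconut, paleo — keep
F: has honey, so not honey-free; has egg yolk, so not egg-free (and 1 more) — no
G: cod and gelatin etc. — none of it excluded — OK
H: has honey, so not honey-free; has coconut cream, so not coconut-free — no
I: all constraints satisfied — valid

B, E, G, I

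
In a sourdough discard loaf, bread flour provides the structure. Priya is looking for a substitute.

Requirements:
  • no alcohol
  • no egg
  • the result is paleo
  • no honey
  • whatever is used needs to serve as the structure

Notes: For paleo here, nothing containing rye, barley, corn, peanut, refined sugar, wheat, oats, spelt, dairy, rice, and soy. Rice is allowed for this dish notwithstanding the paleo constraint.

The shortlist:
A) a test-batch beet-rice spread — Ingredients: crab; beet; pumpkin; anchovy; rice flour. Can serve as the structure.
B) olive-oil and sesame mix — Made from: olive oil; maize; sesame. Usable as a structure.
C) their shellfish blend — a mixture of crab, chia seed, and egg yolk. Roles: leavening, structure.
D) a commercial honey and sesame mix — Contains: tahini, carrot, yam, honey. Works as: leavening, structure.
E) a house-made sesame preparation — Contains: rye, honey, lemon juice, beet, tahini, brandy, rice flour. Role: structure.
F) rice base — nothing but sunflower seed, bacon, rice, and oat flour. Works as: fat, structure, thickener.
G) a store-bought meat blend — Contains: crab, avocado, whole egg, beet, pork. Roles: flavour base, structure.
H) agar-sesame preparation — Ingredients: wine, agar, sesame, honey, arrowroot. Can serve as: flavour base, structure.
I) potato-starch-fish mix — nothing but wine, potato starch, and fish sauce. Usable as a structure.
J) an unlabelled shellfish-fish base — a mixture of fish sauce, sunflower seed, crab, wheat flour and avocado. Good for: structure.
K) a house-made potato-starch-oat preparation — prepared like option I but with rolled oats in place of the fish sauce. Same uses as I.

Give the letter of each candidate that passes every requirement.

A

A: rice is permitted under the paleo carve-out; nothing else excluded — valid
B: has maize, so not paleo — out
C: has egg yolk, so not egg-free — out
D: has honey, so not honey-free — reject
E: has rye, so not paleo; has honey, so not honey-free (and 1 more) — reject
F: has oat flour, so not paleo — out
G: has whole egg, so not egg-free — out
H: has honey, so not honey-free; has wine, so not alcohol-free — reject
I: has wine, so not alcohol-free — no
J: has wheat flour, so not paleo — reject
K: has rolled oats, so not paleo; has wine, so not alcohol-free — reject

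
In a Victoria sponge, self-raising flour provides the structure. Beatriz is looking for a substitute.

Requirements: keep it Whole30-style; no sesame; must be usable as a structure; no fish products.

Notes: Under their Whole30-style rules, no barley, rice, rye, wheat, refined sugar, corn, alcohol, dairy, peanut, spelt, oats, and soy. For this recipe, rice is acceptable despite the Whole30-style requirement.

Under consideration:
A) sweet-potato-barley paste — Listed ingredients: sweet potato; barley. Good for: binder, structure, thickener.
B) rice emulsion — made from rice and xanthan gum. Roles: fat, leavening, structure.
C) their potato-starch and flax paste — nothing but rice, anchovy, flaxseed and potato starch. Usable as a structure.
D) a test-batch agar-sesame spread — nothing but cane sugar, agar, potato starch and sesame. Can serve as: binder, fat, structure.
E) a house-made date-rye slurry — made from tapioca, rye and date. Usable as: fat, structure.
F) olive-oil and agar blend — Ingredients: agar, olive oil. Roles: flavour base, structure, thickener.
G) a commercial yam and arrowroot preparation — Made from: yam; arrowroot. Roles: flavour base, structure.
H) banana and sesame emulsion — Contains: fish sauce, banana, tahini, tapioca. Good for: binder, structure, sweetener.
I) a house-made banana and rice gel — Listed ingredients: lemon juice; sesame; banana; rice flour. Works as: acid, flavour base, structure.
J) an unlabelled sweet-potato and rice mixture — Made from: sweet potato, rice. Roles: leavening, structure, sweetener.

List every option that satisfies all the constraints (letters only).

A: has barley, so not Whole30-style — no
B: rice is permitted under the Whole30-style carve-out; nothing else excluded — OK
C: has anchovy, so not fish-free — no
D: has cane sugar, so not Whole30-style; has sesame, so not sesame-free — reject
E: has rye, so not Whole30-style — out
F: every rule checks out — OK
G: only arrowroot and yam; none excluded — OK
H: has fish sauce, so not fish-free; has tahini, so not sesame-free — no
I: has sesame, so not sesame-free — no
J: rice is permitted under the Whole30-style carve-out; nothing else excluded — valid

B, F, G, J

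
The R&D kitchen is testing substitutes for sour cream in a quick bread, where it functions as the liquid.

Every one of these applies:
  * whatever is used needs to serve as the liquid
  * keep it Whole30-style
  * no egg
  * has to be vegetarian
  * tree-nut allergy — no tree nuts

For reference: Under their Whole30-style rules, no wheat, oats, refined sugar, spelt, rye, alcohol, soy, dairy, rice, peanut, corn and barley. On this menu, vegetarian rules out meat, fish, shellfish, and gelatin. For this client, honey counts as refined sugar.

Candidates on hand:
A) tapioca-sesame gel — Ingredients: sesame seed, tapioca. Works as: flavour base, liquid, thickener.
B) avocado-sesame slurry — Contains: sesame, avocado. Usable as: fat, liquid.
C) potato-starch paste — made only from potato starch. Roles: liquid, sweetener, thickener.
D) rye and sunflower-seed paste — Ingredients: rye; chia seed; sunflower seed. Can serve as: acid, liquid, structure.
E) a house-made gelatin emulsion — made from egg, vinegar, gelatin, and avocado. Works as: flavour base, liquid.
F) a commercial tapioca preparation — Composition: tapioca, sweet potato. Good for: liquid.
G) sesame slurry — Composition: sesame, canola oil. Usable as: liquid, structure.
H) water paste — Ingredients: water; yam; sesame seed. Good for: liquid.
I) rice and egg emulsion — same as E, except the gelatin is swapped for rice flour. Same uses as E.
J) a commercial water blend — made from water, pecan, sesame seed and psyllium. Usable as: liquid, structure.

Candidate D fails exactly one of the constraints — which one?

Whole30-style

usable as a liquid: satisfied
Whole30-style: has rye — fails
vegetarian: satisfied
egg-free: satisfied
tree-nut-free: satisfied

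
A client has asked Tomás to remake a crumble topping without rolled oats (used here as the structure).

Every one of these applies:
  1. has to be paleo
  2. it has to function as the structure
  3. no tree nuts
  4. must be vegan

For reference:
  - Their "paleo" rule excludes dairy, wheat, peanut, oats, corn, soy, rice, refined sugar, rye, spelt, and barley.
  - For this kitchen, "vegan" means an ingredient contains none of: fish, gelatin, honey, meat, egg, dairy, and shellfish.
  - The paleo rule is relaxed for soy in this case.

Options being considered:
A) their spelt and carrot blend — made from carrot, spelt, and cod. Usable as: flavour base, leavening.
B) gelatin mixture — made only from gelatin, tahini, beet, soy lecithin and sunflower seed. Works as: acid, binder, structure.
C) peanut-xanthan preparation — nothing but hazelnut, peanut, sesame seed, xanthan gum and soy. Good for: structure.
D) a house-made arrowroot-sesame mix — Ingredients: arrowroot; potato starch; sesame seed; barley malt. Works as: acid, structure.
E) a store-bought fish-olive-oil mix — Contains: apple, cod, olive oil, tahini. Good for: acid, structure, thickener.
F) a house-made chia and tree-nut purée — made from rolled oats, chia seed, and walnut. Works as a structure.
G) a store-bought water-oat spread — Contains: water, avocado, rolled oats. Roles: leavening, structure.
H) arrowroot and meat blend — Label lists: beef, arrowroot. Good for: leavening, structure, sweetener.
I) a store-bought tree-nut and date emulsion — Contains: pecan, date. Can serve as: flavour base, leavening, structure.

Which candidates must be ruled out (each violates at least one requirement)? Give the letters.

A: not usable as a structure; has spelt, so not paleo (and 1 more) — no
B: has gelatin, so not vegan — no
C: has peanut, so not paleo; has hazelnut, so not tree-nut-free — no
D: has barley malt, so not paleo — no
E: has cod, so not vegan — no
F: has rolled oats, so not paleo; has walnut, so not tree-nut-free — no
G: has rolled oats, so not paleo — out
H: has beef, so not vegan — out
I: has pecan, so not tree-nut-free — out

A, B, C, D, E, F, G, H, I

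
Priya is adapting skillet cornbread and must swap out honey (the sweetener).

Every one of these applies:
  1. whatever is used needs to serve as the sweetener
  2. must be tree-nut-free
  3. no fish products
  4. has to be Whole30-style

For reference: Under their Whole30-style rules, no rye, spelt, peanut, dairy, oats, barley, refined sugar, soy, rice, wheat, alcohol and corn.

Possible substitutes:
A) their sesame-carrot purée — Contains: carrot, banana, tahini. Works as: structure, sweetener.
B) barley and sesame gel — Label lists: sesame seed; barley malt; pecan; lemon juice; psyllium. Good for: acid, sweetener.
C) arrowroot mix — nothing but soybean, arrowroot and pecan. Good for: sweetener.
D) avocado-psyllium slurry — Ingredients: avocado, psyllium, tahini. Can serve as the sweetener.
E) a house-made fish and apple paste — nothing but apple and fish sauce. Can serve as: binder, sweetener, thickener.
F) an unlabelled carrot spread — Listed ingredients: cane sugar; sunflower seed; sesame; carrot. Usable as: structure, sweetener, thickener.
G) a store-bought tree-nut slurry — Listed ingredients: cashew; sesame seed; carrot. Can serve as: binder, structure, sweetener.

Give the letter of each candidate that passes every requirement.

A, D

A: works as a sweetener, Whole30-style, no fish — valid
B: has barley malt, so not Whole30-style; has pecan, so not tree-nut-free — no
C: has soybean, so not Whole30-style; has pecan, so not tree-nut-free — no
D: works as a sweetener, no fish, no tree nuts — OK
E: has fish sauce, so not fish-free — out
F: has cane sugar, so not Whole30-style — no
G: has cashew, so not tree-nut-free — reject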